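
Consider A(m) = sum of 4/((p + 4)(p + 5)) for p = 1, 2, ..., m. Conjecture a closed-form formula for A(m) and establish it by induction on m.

A(m) = 4m/(5(m + 5))

We claim A(m) = 4m/(5(m + 5)) for all m ≥ 1.
Base step (m = 1): A(1) = 2/15, and the closed form gives 2/15. They agree.
Suppose the result is true for m = p, so A(p) = 4p/(5(p + 5)).
Then A(p+1) = A(p) + (4/((p + 5)(p + 6))) = (4p/(5(p + 5))) + (4/((p + 5)(p + 6))).
Simplifying, A(p+1) = 4(p + 1)/(5(p + 6)) = 4(p+1)/(5((p+1) + 5)),
which is the closed form with m = p+1.
By the principle of mathematical induction, the result holds for all m ≥ 1.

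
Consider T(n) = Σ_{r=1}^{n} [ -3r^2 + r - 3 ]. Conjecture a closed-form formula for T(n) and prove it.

We claim T(n) = -n(n^2 + n + 3) for all n ≥ 1.
Base case (n = 1): T(1) = -5, and the closed form gives -5. They agree.
Inductive step: assume the claim holds for n = r, so T(r) = r(-r^2 - r - 3).
Then T(r+1) = T(r) + (r - 3(r + 1)^2 - 2) = (r(-r^2 - r - 3)) + (r - 3(r + 1)^2 - 2).
Simplifying, T(r+1) = -(r + 1)(r^2 + 3r + 5) = -(r+1)((r+1)^2 + (r+1) + 3),
which is the closed form with n = r+1.
Hence, by induction on n, the claim holds for every n ≥ 1.

T(n) = -n(n^2 + n + 3)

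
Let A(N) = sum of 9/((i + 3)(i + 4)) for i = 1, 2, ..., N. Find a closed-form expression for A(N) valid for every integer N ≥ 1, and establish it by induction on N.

We claim A(N) = 9N/(4(N + 4)) for all N ≥ 1.
For the base case N = 1: A(1) = 9/20, and the closed form gives 9/20. They agree.
Inductive step: assume the claim holds for N = i, so A(i) = 9i/(4(i + 4)).
Then A(i+1) = A(i) + (9/((i + 4)(i + 5))) = (9i/(4(i + 4))) + (9/((i + 4)(i + 5))).
Simplifying, A(i+1) = 9(i + 1)/(4(i + 5)) = 9(i+1)/(4((i+1) + 4)),
which is the closed form with N = i+1.
This completes the induction.

A(N) = 9N/(4(N + 4))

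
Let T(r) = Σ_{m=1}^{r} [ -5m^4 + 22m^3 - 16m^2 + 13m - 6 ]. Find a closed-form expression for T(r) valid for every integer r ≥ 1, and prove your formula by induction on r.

We claim T(r) = -r(r^4 - 3r^3 - 4r^2 - 4r + 2) for all r ≥ 1.
For the base case r = 1: T(1) = 8, and the closed form gives 8. They agree.
Suppose the result is true for r = m, so T(m) = m(-m^4 + 3m^3 + 4m^2 + 4m - 2).
Then T(m+1) = T(m) + (-5m^4 + 2m^3 + 20m^2 + 27m + 8) = (m(-m^4 + 3m^3 + 4m^2 + 4m - 2)) + (-5m^4 + 2m^3 + 20m^2 + 27m + 8).
Simplifying, T(m+1) = -(m + 1)(m^4 + m^3 - 7m^2 - 17m - 8) = -(m+1)((m+1)^4 - 3(m+1)^3 - 4(m+1)^2 - 4(m+1) + 2),
which is the closed form with r = m+1.
This completes the induction.

T(r) = -r(r^4 - 3r^3 - 4r^2 - 4r + 2)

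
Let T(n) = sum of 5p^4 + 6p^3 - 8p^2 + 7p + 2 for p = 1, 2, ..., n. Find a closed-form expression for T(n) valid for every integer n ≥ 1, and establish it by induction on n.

We claim T(n) = n(n^4 + 4n^3 + 2n^2 + n + 4) for all n ≥ 1.
Base case (n = 1): T(1) = 12, and the closed form gives 12. They agree.
Inductive step: assume the claim holds for n = p, so T(p) = p(p^4 + 4p^3 + 2p^2 + p + 4).
Then T(p+1) = T(p) + (5p^4 + 26p^3 + 40p^2 + 29p + 12) = (p(p^4 + 4p^3 + 2p^2 + p + 4)) + (5p^4 + 26p^3 + 40p^2 + 29p + 12).
Simplifying, T(p+1) = (p + 1)(p^4 + 8p^3 + 20p^2 + 21p + 12) = (p+1)((p+1)^4 + 4(p+1)^3 + 2(p+1)^2 + (p+1) + 4),
which is the closed form with n = p+1.
By the principle of mathematical induction, the result holds for all n ≥ 1.

T(n) = n(n^4 + 4n^3 + 2n^2 + n + 4)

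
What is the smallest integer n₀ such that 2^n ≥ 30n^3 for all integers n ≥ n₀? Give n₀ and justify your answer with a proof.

At n = 17: 131072 < 147390, so the inequality fails and n₀ ≥ 18. We prove 2^n ≥ 30n^3 for all n ≥ 18.
Base step (n = 18): 2^n = 262144 and 30n^3 = 174960, so 262144 ≥ 174960.
Suppose the result is true for n = k, so 2^k ≥ 30k^3.
Then 2^(k + 1) = 2·(2^k) ≥ 2·(30k^3).
Also, for k ≥ 18 we have 2·(30k^3) ≥ 30(k+1)^3, since 2 ≥ (1 + 1/k)^3 for all k ≥ 18.
Combining, 2^(k + 1) ≥ 30(k+1)^3.
By the principle of mathematical induction, the result holds for all n ≥ 18.
Hence the smallest such n₀ is 18.

n₀ = 18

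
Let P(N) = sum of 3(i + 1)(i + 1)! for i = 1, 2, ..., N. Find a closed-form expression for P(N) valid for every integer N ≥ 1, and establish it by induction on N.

We claim P(N) = 3(N + 2)! - 6 for all N ≥ 1.
Base case (N = 1): P(1) = 12, and the closed form gives 12. They agree.
For the inductive step, assume it holds for an arbitrary i ≥ 1, so P(i) = 3(i + 2)! - 6.
Then P(i+1) = P(i) + (3(i + 2)(i + 2)!) = (3(i + 2)! - 6) + (3(i + 2)(i + 2)!).
Simplifying, P(i+1) = 3((i+1) + 2)! - 6,
which is the closed form with N = i+1.
This completes the induction.

P(N) = 3(N + 2)! - 6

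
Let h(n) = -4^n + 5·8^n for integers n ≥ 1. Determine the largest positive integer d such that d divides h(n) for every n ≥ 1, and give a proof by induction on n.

d = 4

Computing the first values: h(1) = 36 and h(2) = 304; gcd(36, 304) = 4, so d ≤ 4.
We prove 4 | -4^n + 5·8^n for all n ≥ 1 by induction on n.
When n = 1: h(1) = 36 = 4·(9), so 4 | h(1).
Suppose the result is true for n = k, i.e. 4 | h(k). Then
h(k+1) − 8·h(k) = (-4^(k+1) + 5·8^(k+1)) − 8·(-4^k + 5·8^k) = (-1)·4^k·(4 − 8) = (4)·4^k. Since 4 | h(k) by the inductive hypothesis, 4 | 8·h(k); and 4 | 4 since 4 = 4·1. Therefore 4 | h(k+1).
This completes the induction.
Therefore the largest such d is 4.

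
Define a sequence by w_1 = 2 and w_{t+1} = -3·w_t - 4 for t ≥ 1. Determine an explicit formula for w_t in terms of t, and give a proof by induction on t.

Computing the first terms: w_1 = 2, w_2 = -10, w_3 = 26. This suggests w_t = -(-3)^t - 1.
Base step (t = 1): the formula gives 2 = 2 = w_1.
For the inductive step, assume it holds for an arbitrary m ≥ 1, so w_m = -(-3)^m - 1.
Then w_{m+1} = -3·w_m - 4 = -3·(-(-3)^m - 1) - 4 = -(-3)^(m + 1) - 1,
which is the claimed formula at t = m+1.
By induction, the statement is established for all t ≥ 1.

w_t = -(-3)^t - 1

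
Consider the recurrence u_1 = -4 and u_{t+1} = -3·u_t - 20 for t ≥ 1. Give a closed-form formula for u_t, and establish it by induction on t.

u_t = (-3)^(t - 1) - 5

Computing the first terms: u_1 = -4, u_2 = -8, u_3 = 4. This suggests u_t = (-3)^(t - 1) - 5.
Base step (t = 1): the formula gives -4 = -4 = u_1.
Inductive step: assume the claim holds for t = r, so u_r = (-3)^(r - 1) - 5.
Then u_{r+1} = -3·u_r - 20 = -3·((-3)^(r - 1) - 5) - 20 = (-3)^r - 5 = (-3)^((r+1) - 1) - 5,
which is the claimed formula at t = r+1.
This completes the induction.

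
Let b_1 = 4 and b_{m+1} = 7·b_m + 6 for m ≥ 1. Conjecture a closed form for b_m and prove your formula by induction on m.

Computing the first terms: b_1 = 4, b_2 = 34, b_3 = 244. This suggests b_m = 5·7^(m - 1) - 1.
Base step (m = 1): the formula gives 4 = 4 = b_1.
Inductive step: assume the claim holds for m = j, so b_j = 5·7^(j - 1) - 1.
Then b_{j+1} = 7·b_j + 6 = 7·(5·7^(j - 1) - 1) + 6 = 5·7^j - 1 = 5·7^((j+1) - 1) - 1,
which is the claimed formula at m = j+1.
Hence, by induction on m, the claim holds for every m ≥ 1.

b_m = 5·7^(m - 1) - 1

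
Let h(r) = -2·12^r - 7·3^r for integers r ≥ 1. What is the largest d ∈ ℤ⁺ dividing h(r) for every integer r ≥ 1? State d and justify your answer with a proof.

d = 9

Computing the first values: h(1) = -45 and h(2) = -351; gcd(-45, -351) = 9, so d ≤ 9.
We prove 9 | -2·12^r - 7·3^r for all r ≥ 1 by induction on r.
Base case (r = 1): h(1) = -45 = 9·(-5), so 9 | h(1).
For the inductive step, assume it holds for an arbitrary p ≥ 1, i.e. 9 | h(p). Then
h(p+1) − 12·h(p) = (-2·12^(p+1) - 7·3^(p+1)) − 12·(-2·12^p - 7·3^p) = (-7)·3^p·(3 − 12) = (63)·3^p. Since 9 | h(p) by the inductive hypothesis, 9 | 12·h(p); and 9 | 63 since 63 = 9·7. Therefore 9 | h(p+1).
This completes the induction.
Therefore the largest such d is 9.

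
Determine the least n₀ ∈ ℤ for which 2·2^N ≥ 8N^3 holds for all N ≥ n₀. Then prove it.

At N = 13: 16384 < 17576, so the inequality fails and n₀ ≥ 14. We prove 2·2^N ≥ 8N^3 for all N ≥ 14.
Base case (N = 14): 2·2^N = 32768 and 8N^3 = 21952, so 32768 ≥ 21952.
Inductive step: assume the claim holds for N = r, so 2·2^r ≥ 8r^3.
Then 2·2^(r + 1) = 2·(2·2^r) ≥ 2·(8r^3).
Also, for r ≥ 14 we have 2·(8r^3) ≥ 8(r+1)^3, since 2 ≥ (1 + 1/r)^3 for all r ≥ 14.
Combining, 2·2^(r + 1) ≥ 8(r+1)^3.
Hence, by induction on N, the claim holds for every N ≥ 14.
Hence the smallest such n₀ is 14.

n₀ = 14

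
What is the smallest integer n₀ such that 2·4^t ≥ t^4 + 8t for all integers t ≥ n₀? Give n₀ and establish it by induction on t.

n₀ = 2

At t = 1: 8 < 9, so the inequality fails and n₀ ≥ 2. We prove 2·4^t ≥ t^4 + 8t for all t ≥ 2.
Base step (t = 2): 2·4^t = 32 and t^4 + 8t = 32, so 32 ≥ 32.
Suppose the result is true for t = r, so 2·4^r ≥ r^4 + 8r.
Then 2·4^(r + 1) = 4·(2·4^r) ≥ 4·(r^4 + 8r).
Also, for r ≥ 2 we have 4·(r^4 + 8r) ≥ (r+1)^4 + 8(r+1), since 4·(r^4 + 8r) − ((r+1)^4 + 8(r+1)) = 3r^4 - 4r^3 - 6r^2 + 20r - 9, which is nonnegative for all r ≥ 2.
Combining, 2·4^(r + 1) ≥ (r+1)^4 + 8(r+1).
By induction, the statement is established for all t ≥ 2.
Hence the smallest such n₀ is 2.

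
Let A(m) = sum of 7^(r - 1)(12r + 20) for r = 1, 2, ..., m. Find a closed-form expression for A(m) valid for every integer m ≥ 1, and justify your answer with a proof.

A(m) = 7^m(2m + 3) - 3

We claim A(m) = 7^m(2m + 3) - 3 for all m ≥ 1.
Base case (m = 1): A(1) = 32, and the closed form gives 32. They agree.
Inductive step: suppose the statement holds for some r ≥ 1, so A(r) = 7^r(2r + 3) - 3.
Then A(r+1) = A(r) + (7^r(12r + 32)) = (7^r(2r + 3) - 3) + (7^r(12r + 32)).
Simplifying, A(r+1) = 14·7^r·r + 35·7^r - 3 = 7^(r+1)(2(r+1) + 3) - 3,
which is the closed form with m = r+1.
By induction, the statement is established for all m ≥ 1.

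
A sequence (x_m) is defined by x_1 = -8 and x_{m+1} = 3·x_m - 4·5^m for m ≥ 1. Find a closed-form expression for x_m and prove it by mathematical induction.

x_m = 2·3^(m - 1) - 2·5^m

Computing the first terms: x_1 = -8, x_2 = -44, x_3 = -232. This suggests x_m = 2·3^(m - 1) - 2·5^m.
Base step (m = 1): the formula gives -8 = -8 = x_1.
Inductive step: assume the claim holds for m = i, so x_i = 2·3^(i - 1) - 2·5^i.
Then x_{i+1} = 3·x_i - 4·5^i = 3·(2·3^(i - 1) - 2·5^i) - 4·5^i = 2·3^i - 2·5^(i + 1) = 2·3^((i+1) - 1) - 2·5^(i+1),
which is the claimed formula at m = i+1.
Hence, by induction on m, the claim holds for every m ≥ 1.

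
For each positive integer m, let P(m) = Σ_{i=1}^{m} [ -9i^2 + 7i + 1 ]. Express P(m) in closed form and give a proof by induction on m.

We claim P(m) = -m(3m^2 + m - 3) for all m ≥ 1.
When m = 1: P(1) = -1, and the closed form gives -1. They agree.
Suppose the result is true for m = i, so P(i) = i(-3i^2 - i + 3).
Then P(i+1) = P(i) + (7i - 9(i + 1)^2 + 8) = (i(-3i^2 - i + 3)) + (7i - 9(i + 1)^2 + 8).
Simplifying, P(i+1) = -(i + 1)(3i^2 + 7i + 1) = -(i+1)(3(i+1)^2 + (i+1) - 3),
which is the closed form with m = i+1.
This completes the induction.

P(m) = -m(3m^2 + m - 3)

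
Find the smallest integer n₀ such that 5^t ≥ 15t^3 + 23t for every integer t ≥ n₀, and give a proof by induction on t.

n₀ = 5

At t = 4: 625 < 1052, so the inequality fails and n₀ ≥ 5. We prove 5^t ≥ 15t^3 + 23t for all t ≥ 5.
When t = 5: 5^t = 3125 and 15t^3 + 23t = 1990, so 3125 ≥ 1990.
Suppose the result is true for t = k, so 5^k ≥ 15k^3 + 23k.
Then 5^(k + 1) = 5·(5^k) ≥ 5·(15k^3 + 23k).
Also, for k ≥ 5 we have 5·(15k^3 + 23k) ≥ 15(k+1)^3 + 23(k+1), since 5·(15k^3 + 23k) − (15(k+1)^3 + 23(k+1)) = 60k^3 - 45k^2 + 47k - 38, which is nonnegative for all k ≥ 5.
Combining, 5^(k + 1) ≥ 15(k+1)^3 + 23(k+1).
By the principle of mathematical induction, the result holds for all t ≥ 5.
Hence the smallest such n₀ is 5.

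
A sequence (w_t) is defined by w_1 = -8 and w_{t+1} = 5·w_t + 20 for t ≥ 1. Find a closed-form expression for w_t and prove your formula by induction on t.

w_t = -3·5^(t - 1) - 5

Computing the first terms: w_1 = -8, w_2 = -20, w_3 = -80. This suggests w_t = -3·5^(t - 1) - 5.
When t = 1: the formula gives -8 = -8 = w_1.
Inductive step: suppose the statement holds for some j ≥ 1, so w_j = -3·5^(j - 1) - 5.
Then w_{j+1} = 5·w_j + 20 = 5·(-3·5^(j - 1) - 5) + 20 = -3·5^j - 5 = -3·5^((j+1) - 1) - 5,
which is the claimed formula at t = j+1.
By the principle of mathematical induction, the result holds for all t ≥ 1.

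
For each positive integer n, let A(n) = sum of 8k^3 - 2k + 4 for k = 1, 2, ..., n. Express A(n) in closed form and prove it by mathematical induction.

A(n) = n(2n^3 + 4n^2 + n + 3)

We claim A(n) = n(2n^3 + 4n^2 + n + 3) for all n ≥ 1.
For the base case n = 1: A(1) = 10, and the closed form gives 10. They agree.
For the inductive step, assume it holds for an arbitrary k ≥ 1, so A(k) = k(2k^3 + 4k^2 + k + 3).
Then A(k+1) = A(k) + (-2k + 8(k + 1)^3 + 2) = (k(2k^3 + 4k^2 + k + 3)) + (-2k + 8(k + 1)^3 + 2).
Simplifying, A(k+1) = (k + 1)(2k^3 + 10k^2 + 15k + 10) = (k+1)(2(k+1)^3 + 4(k+1)^2 + (k+1) + 3),
which is the closed form with n = k+1.
This completes the induction.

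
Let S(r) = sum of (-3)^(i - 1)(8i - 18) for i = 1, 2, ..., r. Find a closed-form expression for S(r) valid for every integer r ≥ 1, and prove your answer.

S(r) = 2(-3)^r(-r + 2) - 4

We claim S(r) = 2(-3)^r(-r + 2) - 4 for all r ≥ 1.
For the base case r = 1: S(1) = -10, and the closed form gives -10. They agree.
Inductive step: suppose the statement holds for some i ≥ 1, so S(i) = 2(-3)^i(-i + 2) - 4.
Then S(i+1) = S(i) + ((-3)^i(8i - 10)) = (2(-3)^i(-i + 2) - 4) + ((-3)^i(8i - 10)).
Simplifying, S(i+1) = 6(-3)^i·i - 6(-3)^i - 4 = 2(-3)^(i+1)(-(i+1) + 2) - 4,
which is the closed form with r = i+1.
By induction, the statement is established for all r ≥ 1.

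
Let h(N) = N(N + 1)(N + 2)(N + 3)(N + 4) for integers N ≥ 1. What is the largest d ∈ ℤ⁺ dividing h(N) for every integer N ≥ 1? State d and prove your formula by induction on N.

d = 120

Computing the first values: h(1) = 120 and h(2) = 720; gcd(120, 720) = 120, so d ≤ 120.
We prove 120 | N(N + 1)(N + 2)(N + 3)(N + 4) for all N ≥ 1 by induction on N.
Base step (N = 1): h(1) = 120 = 120·(1), so 120 | h(1).
For the inductive step, assume it holds for an arbitrary m ≥ 1, i.e. 120 | h(m). Then
h(m+1) − h(m) = (m+1)·(m+2)·(m+3)·(m+4)·(m+5) − m·(m+1)·(m+2)·(m+3)·(m+4) = (m+1)·(m+2)·(m+3)·(m+4)·[(m+5) − m] = 5·(m+1)·(m+2)·(m+3)·(m+4). The product of 4 consecutive integers is divisible by (4)! = 24, so h(m+1) − h(m) is divisible by 5·24 = 120. By the inductive hypothesis 120 | h(m), hence 120 | h(m+1).
By the principle of mathematical induction, the result holds for all N ≥ 1.
Therefore the largest such d is 120.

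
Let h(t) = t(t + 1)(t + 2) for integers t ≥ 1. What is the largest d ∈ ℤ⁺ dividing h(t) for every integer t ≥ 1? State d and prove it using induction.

Computing the first values: h(1) = 6 and h(2) = 24; gcd(6, 24) = 6, so d ≤ 6.
We prove 6 | t(t + 1)(t + 2) for all t ≥ 1 by induction on t.
Base case (t = 1): h(1) = 6 = 6·(1), so 6 | h(1).
Suppose the result is true for t = r, i.e. 6 | h(r). Then
h(r+1) − h(r) = (r+1)·(r+2)·(r+3) − r·(r+1)·(r+2) = (r+1)·(r+2)·[(r+3) − r] = 3·(r+1)·(r+2). The product of 2 consecutive integers is divisible by (2)! = 2, so h(r+1) − h(r) is divisible by 3·2 = 6. By the inductive hypothesis 6 | h(r), hence 6 | h(r+1).
This completes the induction.
Therefore the largest such d is 6.

d = 6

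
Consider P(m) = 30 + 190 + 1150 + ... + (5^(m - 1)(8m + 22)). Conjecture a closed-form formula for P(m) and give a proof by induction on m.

P(m) = 5^m(2m + 5) - 5

We claim P(m) = 5^m(2m + 5) - 5 for all m ≥ 1.
Base case (m = 1): P(1) = 30, and the closed form gives 30. They agree.
Inductive step: assume the claim holds for m = j, so P(j) = 5^j(2j + 5) - 5.
Then P(j+1) = P(j) + (5^j(8j + 30)) = (5^j(2j + 5) - 5) + (5^j(8j + 30)).
Simplifying, P(j+1) = 10·5^j·j + 35·5^j - 5 = 5^(j+1)(2(j+1) + 5) - 5,
which is the closed form with m = j+1.
By induction, the statement is established for all m ≥ 1.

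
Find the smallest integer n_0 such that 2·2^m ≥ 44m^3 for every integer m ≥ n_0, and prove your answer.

n_0 = 17

At m = 16: 131072 < 180224, so the inequality fails and n_0 ≥ 17. We prove 2·2^m ≥ 44m^3 for all m ≥ 17.
Base step (m = 17): 2·2^m = 262144 and 44m^3 = 216172, so 262144 ≥ 216172.
Inductive step: assume the claim holds for m = j, so 2·2^j ≥ 44j^3.
Then 2·2^(j + 1) = 2·(2·2^j) ≥ 2·(44j^3).
Also, for j ≥ 17 we have 2·(44j^3) ≥ 44(j+1)^3, since 2 ≥ (1 + 1/j)^3 for all j ≥ 17.
Combining, 2·2^(j + 1) ≥ 44(j+1)^3.
Hence, by induction on m, the claim holds for every m ≥ 17.
Hence the smallest such n_0 is 17.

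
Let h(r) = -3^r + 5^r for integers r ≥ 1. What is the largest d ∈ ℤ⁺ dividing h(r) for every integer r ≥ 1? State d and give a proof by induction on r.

d = 2

Computing the first values: h(1) = 2 and h(2) = 16; gcd(2, 16) = 2, so d ≤ 2.
We prove 2 | -3^r + 5^r for all r ≥ 1 by induction on r.
Base case (r = 1): h(1) = 2 = 2·(1), so 2 | h(1).
Suppose the result is true for r = m, i.e. 2 | h(m). Then
5^{m+1} − 3^{m+1} = 5·5^m − 3·3^m = 5·(5^m − 3^m) + (2)·3^m. The first term is divisible by 2 by the inductive hypothesis, and the second term (2)·3^m is divisible by 2 since 2 | 2. Hence 2 | h(m+1).
This completes the induction.
Therefore the largest such d is 2.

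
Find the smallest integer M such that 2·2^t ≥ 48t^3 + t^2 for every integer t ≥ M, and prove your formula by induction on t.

M = 17

At t = 16: 131072 < 196864, so the inequality fails and M ≥ 17. We prove 2·2^t ≥ 48t^3 + t^2 for all t ≥ 17.
Base case (t = 17): 2·2^t = 262144 and 48t^3 + t^2 = 236113, so 262144 ≥ 236113.
Inductive step: assume the claim holds for t = r, so 2·2^r ≥ 48r^3 + r^2.
Then 2·2^(r + 1) = 2·(2·2^r) ≥ 2·(48r^3 + r^2).
Also, for r ≥ 17 we have 2·(48r^3 + r^2) ≥ 48(r+1)^3 + (r+1)^2, since 2·(48r^3 + r^2) − (48(r+1)^3 + (r+1)^2) = 48r^3 - 143r^2 - 146r - 49, which is nonnegative for all r ≥ 17.
Combining, 2·2^(r + 1) ≥ 48(r+1)^3 + (r+1)^2.
Hence, by induction on t, the claim holds for every t ≥ 17.
Hence the smallest such M is 17.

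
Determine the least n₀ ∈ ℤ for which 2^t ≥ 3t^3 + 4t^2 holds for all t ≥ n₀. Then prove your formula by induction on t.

At t = 12: 4096 < 5760, so the inequality fails and n₀ ≥ 13. We prove 2^t ≥ 3t^3 + 4t^2 for all t ≥ 13.
For the base case t = 13: 2^t = 8192 and 3t^3 + 4t^2 = 7267, so 8192 ≥ 7267.
Suppose the result is true for t = i, so 2^i ≥ 3i^3 + 4i^2.
Then 2^(i + 1) = 2·(2^i) ≥ 2·(3i^3 + 4i^2).
Also, for i ≥ 13 we have 2·(3i^3 + 4i^2) ≥ 3(i+1)^3 + 4(i+1)^2, since 2·(3i^3 + 4i^2) − (3(i+1)^3 + 4(i+1)^2) = 3i^3 - 5i^2 - 17i - 7, which is nonnegative for all i ≥ 13.
Combining, 2^(i + 1) ≥ 3(i+1)^3 + 4(i+1)^2.
By the principle of mathematical induction, the result holds for all t ≥ 13.
Hence the smallest such n₀ is 13.

n₀ = 13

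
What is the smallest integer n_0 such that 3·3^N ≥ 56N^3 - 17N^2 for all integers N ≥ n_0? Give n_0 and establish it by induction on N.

n_0 = 9

At N = 8: 19683 < 27584, so the inequality fails and n_0 ≥ 9. We prove 3·3^N ≥ 56N^3 - 17N^2 for all N ≥ 9.
Base step (N = 9): 3·3^N = 59049 and 56N^3 - 17N^2 = 39447, so 59049 ≥ 39447.
Suppose the result is true for N = k, so 3·3^k ≥ 56k^3 - 17k^2.
Then 3·3^(k + 1) = 3·(3·3^k) ≥ 3·(56k^3 - 17k^2).
Also, for k ≥ 9 we have 3·(56k^3 - 17k^2) ≥ 56(k+1)^3 - 17(k+1)^2, since 3·(56k^3 - 17k^2) − (56(k+1)^3 - 17(k+1)^2) = 112k^3 - 202k^2 - 134k - 39, which is nonnegative for all k ≥ 9.
Combining, 3·3^(k + 1) ≥ 56(k+1)^3 - 17(k+1)^2.
By induction, the statement is established for all N ≥ 9.
Hence the smallest such n_0 is 9.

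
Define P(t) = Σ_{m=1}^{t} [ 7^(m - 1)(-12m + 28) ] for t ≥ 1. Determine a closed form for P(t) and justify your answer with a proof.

P(t) = 7^t(-2t + 5) - 5

We claim P(t) = 7^t(-2t + 5) - 5 for all t ≥ 1.
When t = 1: P(1) = 16, and the closed form gives 16. They agree.
Suppose the result is true for t = m, so P(m) = 7^m(-2m + 5) - 5.
Then P(m+1) = P(m) + (7^m(-12m + 16)) = (7^m(-2m + 5) - 5) + (7^m(-12m + 16)).
Simplifying, P(m+1) = -14·7^m·m + 21·7^m - 5 = 7^(m+1)(-2(m+1) + 5) - 5,
which is the closed form with t = m+1.
By the principle of mathematical induction, the result holds for all t ≥ 1.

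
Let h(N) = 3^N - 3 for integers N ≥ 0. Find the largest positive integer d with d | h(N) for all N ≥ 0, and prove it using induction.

Computing the first values: h(0) = -2 and h(1) = 0; gcd(-2, 0) = 2, so d ≤ 2.
We prove 2 | 3^N - 3 for all N ≥ 0 by induction on N.
Base step (N = 0): h(0) = -2 = 2·(-1), so 2 | h(0).
Inductive step: suppose the statement holds for some r ≥ 0, i.e. 2 | h(r). Then
h(r+1) = 3^(r+1) - 3 = 3·(3^r - 3) + 6 = 3·h(r) + 6. The first term is divisible by 2 by the inductive hypothesis, and 6 is divisible by 2. Hence 2 | h(r+1).
By the principle of mathematical induction, the result holds for all N ≥ 0.
Therefore the largest such d is 2.

d = 2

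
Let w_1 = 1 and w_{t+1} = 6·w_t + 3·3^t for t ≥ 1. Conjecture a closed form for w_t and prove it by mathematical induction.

Computing the first terms: w_1 = 1, w_2 = 15, w_3 = 117. This suggests w_t = -3^t + 4·6^(t - 1).
For the base case t = 1: the formula gives 1 = 1 = w_1.
Inductive step: assume the claim holds for t = r, so w_r = -3^r + 4·6^(r - 1).
Then w_{r+1} = 6·w_r + 3·3^r = 6·(-3^r + 4·6^(r - 1)) + 3·3^r = -3^(r + 1) + 4·6^r = -3^(r+1) + 4·6^((r+1) - 1),
which is the claimed formula at t = r+1.
Hence, by induction on t, the claim holds for every t ≥ 1.

w_t = -3^t + 4·6^(t - 1)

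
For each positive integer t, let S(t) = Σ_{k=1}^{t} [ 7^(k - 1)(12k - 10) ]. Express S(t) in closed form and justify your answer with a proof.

S(t) = 2·7^t(t - 1) + 2

We claim S(t) = 2·7^t(t - 1) + 2 for all t ≥ 1.
For the base case t = 1: S(1) = 2, and the closed form gives 2. They agree.
Inductive step: suppose the statement holds for some k ≥ 1, so S(k) = 2·7^k(k - 1) + 2.
Then S(k+1) = S(k) + (7^k(12k + 2)) = (2·7^k(k - 1) + 2) + (7^k(12k + 2)).
Simplifying, S(k+1) = 14·7^k·k + 2 = 2·7^(k+1)((k+1) - 1) + 2,
which is the closed form with t = k+1.
By induction, the statement is established for all t ≥ 1.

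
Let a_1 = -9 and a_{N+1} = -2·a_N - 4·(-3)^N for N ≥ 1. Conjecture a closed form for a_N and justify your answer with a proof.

a_N = 3(-2)^(N - 1) + 4(-3)^N

Computing the first terms: a_1 = -9, a_2 = 30, a_3 = -96. This suggests a_N = 3(-2)^(N - 1) + 4(-3)^N.
When N = 1: the formula gives -9 = -9 = a_1.
Suppose the result is true for N = r, so a_r = 3(-2)^(r - 1) + 4(-3)^r.
Then a_{r+1} = -2·a_r - 4·(-3)^r = -2·(3(-2)^(r - 1) + 4(-3)^r) - 4·(-3)^r = 3(-2)^r + 4(-3)^(r + 1) = 3(-2)^((r+1) - 1) + 4(-3)^(r+1),
which is the claimed formula at N = r+1.
By induction, the statement is established for all N ≥ 1.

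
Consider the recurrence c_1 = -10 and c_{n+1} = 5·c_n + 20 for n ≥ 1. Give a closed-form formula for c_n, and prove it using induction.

Computing the first terms: c_1 = -10, c_2 = -30, c_3 = -130. This suggests c_n = -5^n - 5.
When n = 1: the formula gives -10 = -10 = c_1.
Suppose the result is true for n = p, so c_p = -5^p - 5.
Then c_{p+1} = 5·c_p + 20 = 5·(-5^p - 5) + 20 = -5^(p + 1) - 5,
which is the claimed formula at n = p+1.
By the principle of mathematical induction, the result holds for all n ≥ 1.

c_n = -5^n - 5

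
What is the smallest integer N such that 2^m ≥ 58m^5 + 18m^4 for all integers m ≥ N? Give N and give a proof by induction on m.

At m = 30: 1073741824 < 1423980000, so the inequality fails and N ≥ 31. We prove 2^m ≥ 58m^5 + 18m^4 for all m ≥ 31.
When m = 31: 2^m = 2147483648 and 58m^5 + 18m^4 = 1677114136, so 2147483648 ≥ 1677114136.
Inductive step: assume the claim holds for m = r, so 2^r ≥ 58r^5 + 18r^4.
Then 2^(r + 1) = 2·(2^r) ≥ 2·(58r^5 + 18r^4).
Also, for r ≥ 31 we have 2·(58r^5 + 18r^4) ≥ 58(r+1)^5 + 18(r+1)^4, since 2·(58r^5 + 18r^4) − (58(r+1)^5 + 18(r+1)^4) = 58r^5 - 272r^4 - 652r^3 - 688r^2 - 362r - 76, which is nonnegative for all r ≥ 31.
Combining, 2^(r + 1) ≥ 58(r+1)^5 + 18(r+1)^4.
This completes the induction.
Hence the smallest such N is 31.

N = 31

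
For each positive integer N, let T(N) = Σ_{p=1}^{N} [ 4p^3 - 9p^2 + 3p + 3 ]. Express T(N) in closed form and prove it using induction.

T(N) = N(N^3 - N^2 - 2N + 3)

We claim T(N) = N(N^3 - N^2 - 2N + 3) for all N ≥ 1.
When N = 1: T(1) = 1, and the closed form gives 1. They agree.
Inductive step: assume the claim holds for N = p, so T(p) = p(p^3 - p^2 - 2p + 3).
Then T(p+1) = T(p) + (4p^3 + 3p^2 - 3p + 1) = (p(p^3 - p^2 - 2p + 3)) + (4p^3 + 3p^2 - 3p + 1).
Simplifying, T(p+1) = (p + 1)(p^3 + 2p^2 - p + 1) = (p+1)((p+1)^3 - (p+1)^2 - 2(p+1) + 3),
which is the closed form with N = p+1.
By the principle of mathematical induction, the result holds for all N ≥ 1.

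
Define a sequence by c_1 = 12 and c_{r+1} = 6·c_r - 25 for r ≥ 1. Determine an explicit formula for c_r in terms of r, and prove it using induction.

Computing the first terms: c_1 = 12, c_2 = 47, c_3 = 257. This suggests c_r = 7·6^(r - 1) + 5.
Base case (r = 1): the formula gives 12 = 12 = c_1.
For the inductive step, assume it holds for an arbitrary m ≥ 1, so c_m = 7·6^(m - 1) + 5.
Then c_{m+1} = 6·c_m - 25 = 6·(7·6^(m - 1) + 5) - 25 = 7·6^m + 5 = 7·6^((m+1) - 1) + 5,
which is the claimed formula at r = m+1.
By induction, the statement is established for all r ≥ 1.

c_r = 7·6^(r - 1) + 5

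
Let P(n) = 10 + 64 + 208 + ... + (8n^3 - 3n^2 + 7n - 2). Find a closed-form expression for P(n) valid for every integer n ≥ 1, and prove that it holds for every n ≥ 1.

P(n) = n(2n^3 + 3n^2 + 4n + 1)

We claim P(n) = n(2n^3 + 3n^2 + 4n + 1) for all n ≥ 1.
Base case (n = 1): P(1) = 10, and the closed form gives 10. They agree.
Inductive step: suppose the statement holds for some k ≥ 1, so P(k) = k(2k^3 + 3k^2 + 4k + 1).
Then P(k+1) = P(k) + (8k^3 + 21k^2 + 25k + 10) = (k(2k^3 + 3k^2 + 4k + 1)) + (8k^3 + 21k^2 + 25k + 10).
Simplifying, P(k+1) = (k + 1)(2k^3 + 9k^2 + 16k + 10) = (k+1)(2(k+1)^3 + 3(k+1)^2 + 4(k+1) + 1),
which is the closed form with n = k+1.
Hence, by induction on n, the claim holds for every n ≥ 1.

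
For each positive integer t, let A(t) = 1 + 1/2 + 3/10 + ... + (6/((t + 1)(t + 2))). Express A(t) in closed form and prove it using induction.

We claim A(t) = 3t/(t + 2) for all t ≥ 1.
Base step (t = 1): A(1) = 1, and the closed form gives 1. They agree.
For the inductive step, assume it holds for an arbitrary p ≥ 1, so A(p) = 3p/(p + 2).
Then A(p+1) = A(p) + (6/((p + 2)(p + 3))) = (3p/(p + 2)) + (6/((p + 2)(p + 3))).
Simplifying, A(p+1) = 3(p + 1)/(p + 3) = 3(p+1)/((p+1) + 2),
which is the closed form with t = p+1.
This completes the induction.

A(t) = 3t/(t + 2)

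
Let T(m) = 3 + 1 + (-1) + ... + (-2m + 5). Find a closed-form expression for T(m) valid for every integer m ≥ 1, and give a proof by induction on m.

We claim T(m) = -m(m - 4) for all m ≥ 1.
Base step (m = 1): T(1) = 3, and the closed form gives 3. They agree.
Suppose the result is true for m = k, so T(k) = k(-k + 4).
Then T(k+1) = T(k) + (-2k + 3) = (k(-k + 4)) + (-2k + 3).
Simplifying, T(k+1) = -(k - 3)(k + 1) = -(k+1)((k+1) - 4),
which is the closed form with m = k+1.
This completes the induction.

T(m) = -m(m - 4)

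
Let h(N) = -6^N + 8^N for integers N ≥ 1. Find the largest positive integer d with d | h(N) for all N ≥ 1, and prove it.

Computing the first values: h(1) = 2 and h(2) = 28; gcd(2, 28) = 2, so d ≤ 2.
We prove 2 | -6^N + 8^N for all N ≥ 1 by induction on N.
Base step (N = 1): h(1) = 2 = 2·(1), so 2 | h(1).
Suppose the result is true for N = k, i.e. 2 | h(k). Then
8^{k+1} − 6^{k+1} = 8·8^k − 6·6^k = 8·(8^k − 6^k) + (2)·6^k. The first term is divisible by 2 by the inductive hypothesis, and the second term (2)·6^k is divisible by 2 since 2 | 2. Hence 2 | h(k+1).
Hence, by induction on N, the claim holds for every N ≥ 1.
Therefore the largest such d is 2.

d = 2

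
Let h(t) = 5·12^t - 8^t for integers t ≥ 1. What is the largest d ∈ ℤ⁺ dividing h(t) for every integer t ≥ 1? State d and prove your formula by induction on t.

d = 4

Computing the first values: h(1) = 52 and h(2) = 656; gcd(52, 656) = 4, so d ≤ 4.
We prove 4 | 5·12^t - 8^t for all t ≥ 1 by induction on t.
When t = 1: h(1) = 52 = 4·(13), so 4 | h(1).
For the inductive step, assume it holds for an arbitrary m ≥ 1, i.e. 4 | h(m). Then
h(m+1) − 12·h(m) = (5·12^(m+1) - 8^(m+1)) − 12·(5·12^m - 8^m) = (-1)·8^m·(8 − 12) = (4)·8^m. Since 4 | h(m) by the inductive hypothesis, 4 | 12·h(m); and 4 | 4 since 4 = 4·1. Therefore 4 | h(m+1).
By the principle of mathematical induction, the result holds for all t ≥ 1.
Therefore the largest such d is 4.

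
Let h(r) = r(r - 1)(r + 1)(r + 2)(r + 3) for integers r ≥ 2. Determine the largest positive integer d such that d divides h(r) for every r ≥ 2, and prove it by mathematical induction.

Computing the first values: h(2) = 120 and h(3) = 720; gcd(120, 720) = 120, so d ≤ 120.
We prove 120 | r(r - 1)(r + 1)(r + 2)(r + 3) for all r ≥ 2 by induction on r.
For the base case r = 2: h(2) = 120 = 120·(1), so 120 | h(2).
Suppose the result is true for r = i, i.e. 120 | h(i). Then
h(i+1) − h(i) = i·(i+1)·(i+2)·(i+3)·(i+4) − (i-1)·i·(i+1)·(i+2)·(i+3) = i·(i+1)·(i+2)·(i+3)·[(i+4) − (i-1)] = 5·i·(i+1)·(i+2)·(i+3). The product of 4 consecutive integers is divisible by (4)! = 24, so h(i+1) − h(i) is divisible by 5·24 = 120. By the inductive hypothesis 120 | h(i), hence 120 | h(i+1).
By the principle of mathematical induction, the result holds for all r ≥ 2.
Therefore the largest such d is 120.

d = 120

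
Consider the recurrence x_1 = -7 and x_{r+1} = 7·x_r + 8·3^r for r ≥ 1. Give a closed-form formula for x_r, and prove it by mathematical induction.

Computing the first terms: x_1 = -7, x_2 = -25, x_3 = -103. This suggests x_r = -2·3^r - 7^(r - 1).
Base case (r = 1): the formula gives -7 = -7 = x_1.
Inductive step: assume the claim holds for r = i, so x_i = -2·3^i - 7^(i - 1).
Then x_{i+1} = 7·x_i + 8·3^i = 7·(-2·3^i - 7^(i - 1)) + 8·3^i = -2·3^(i + 1) - 7^i = -2·3^(i+1) - 7^((i+1) - 1),
which is the claimed formula at r = i+1.
This completes the induction.

x_r = -2·3^r - 7^(r - 1)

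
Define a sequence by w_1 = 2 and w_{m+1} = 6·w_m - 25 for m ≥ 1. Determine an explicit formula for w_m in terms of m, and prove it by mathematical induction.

w_m = -3·6^(m - 1) + 5

Computing the first terms: w_1 = 2, w_2 = -13, w_3 = -103. This suggests w_m = -3·6^(m - 1) + 5.
Base case (m = 1): the formula gives 2 = 2 = w_1.
Inductive step: assume the claim holds for m = j, so w_j = -3·6^(j - 1) + 5.
Then w_{j+1} = 6·w_j - 25 = 6·(-3·6^(j - 1) + 5) - 25 = -3·6^j + 5 = -3·6^((j+1) - 1) + 5,
which is the claimed formula at m = j+1.
Hence, by induction on m, the claim holds for every m ≥ 1.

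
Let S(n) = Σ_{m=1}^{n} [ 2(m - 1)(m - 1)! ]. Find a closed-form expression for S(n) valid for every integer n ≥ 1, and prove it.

S(n) = 2n! - 2

We claim S(n) = 2n! - 2 for all n ≥ 1.
When n = 1: S(1) = 0, and the closed form gives 0. They agree.
Inductive step: suppose the statement holds for some m ≥ 1, so S(m) = 2m! - 2.
Then S(m+1) = S(m) + (2m·m!) = (2m! - 2) + (2m·m!).
Simplifying, S(m+1) = 2(m+1)! - 2,
which is the closed form with n = m+1.
Hence, by induction on n, the claim holds for every n ≥ 1.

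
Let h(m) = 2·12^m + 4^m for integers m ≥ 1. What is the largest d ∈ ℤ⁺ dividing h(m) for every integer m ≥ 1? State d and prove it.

Computing the first values: h(1) = 28 and h(2) = 304; gcd(28, 304) = 4, so d ≤ 4.
We prove 4 | 2·12^m + 4^m for all m ≥ 1 by induction on m.
Base step (m = 1): h(1) = 28 = 4·(7), so 4 | h(1).
For the inductive step, assume it holds for an arbitrary r ≥ 1, i.e. 4 | h(r). Then
h(r+1) − 12·h(r) = (2·12^(r+1) + 4^(r+1)) − 12·(2·12^r + 4^r) = (1)·4^r·(4 − 12) = (-8)·4^r. Since 4 | h(r) by the inductive hypothesis, 4 | 12·h(r); and 4 | -8 since -8 = 4·-2. Therefore 4 | h(r+1).
This completes the induction.
Therefore the largest such d is 4.

d = 4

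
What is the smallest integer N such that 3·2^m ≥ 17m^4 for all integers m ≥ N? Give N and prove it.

At m = 19: 1572864 < 2215457, so the inequality fails and N ≥ 20. We prove 3·2^m ≥ 17m^4 for all m ≥ 20.
Base step (m = 20): 3·2^m = 3145728 and 17m^4 = 2720000, so 3145728 ≥ 2720000.
For the inductive step, assume it holds for an arbitrary p ≥ 20, so 3·2^p ≥ 17p^4.
Then 3·2^(p + 1) = 2·(3·2^p) ≥ 2·(17p^4).
Also, for p ≥ 20 we have 2·(17p^4) ≥ 17(p+1)^4, since 2 ≥ (1 + 1/p)^4 for all p ≥ 20.
Combining, 3·2^(p + 1) ≥ 17(p+1)^4.
By the principle of mathematical induction, the result holds for all m ≥ 20.
Hence the smallest such N is 20.

N = 20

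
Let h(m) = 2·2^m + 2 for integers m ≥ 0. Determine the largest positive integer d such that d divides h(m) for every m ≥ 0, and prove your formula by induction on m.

d = 2

Computing the first values: h(0) = 4 and h(1) = 6; gcd(4, 6) = 2, so d ≤ 2.
We prove 2 | 2·2^m + 2 for all m ≥ 0 by induction on m.
Base step (m = 0): h(0) = 4 = 2·(2), so 2 | h(0).
Inductive step: assume the claim holds for m = r, i.e. 2 | h(r). Then
h(r+1) = 2·2^(r+1) + 2 = 2·(2·2^r + 2) - 2 = 2·h(r) - 2. The first term is divisible by 2 by the inductive hypothesis, and -2 is divisible by 2. Hence 2 | h(r+1).
Hence, by induction on m, the claim holds for every m ≥ 0.
Therefore the largest such d is 2.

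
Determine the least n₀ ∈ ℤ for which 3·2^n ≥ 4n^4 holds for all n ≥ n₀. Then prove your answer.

At n = 16: 196608 < 262144, so the inequality fails and n₀ ≥ 17. We prove 3·2^n ≥ 4n^4 for all n ≥ 17.
For the base case n = 17: 3·2^n = 393216 and 4n^4 = 334084, so 393216 ≥ 334084.
Inductive step: suppose the statement holds for some i ≥ 17, so 3·2^i ≥ 4i^4.
Then 3·2^(i + 1) = 2·(3·2^i) ≥ 2·(4i^4).
Also, for i ≥ 17 we have 2·(4i^4) ≥ 4(i+1)^4, since 2 ≥ (1 + 1/i)^4 for all i ≥ 17.
Combining, 3·2^(i + 1) ≥ 4(i+1)^4.
This completes the induction.
Hence the smallest such n₀ is 17.

n₀ = 17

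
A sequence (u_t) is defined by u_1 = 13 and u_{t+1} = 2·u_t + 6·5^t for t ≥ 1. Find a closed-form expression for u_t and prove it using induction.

u_t = 3·2^(t - 1) + 2·5^t

Computing the first terms: u_1 = 13, u_2 = 56, u_3 = 262. This suggests u_t = 3·2^(t - 1) + 2·5^t.
Base step (t = 1): the formula gives 13 = 13 = u_1.
Inductive step: assume the claim holds for t = i, so u_i = 3·2^(i - 1) + 2·5^i.
Then u_{i+1} = 2·u_i + 6·5^i = 2·(3·2^(i - 1) + 2·5^i) + 6·5^i = 3·2^i + 2·5^(i + 1) = 3·2^((i+1) - 1) + 2·5^(i+1),
which is the claimed formula at t = i+1.
Hence, by induction on t, the claim holds for every t ≥ 1.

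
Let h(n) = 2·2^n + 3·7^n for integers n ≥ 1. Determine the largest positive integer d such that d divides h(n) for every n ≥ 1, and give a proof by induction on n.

Computing the first values: h(1) = 25 and h(2) = 155; gcd(25, 155) = 5, so d ≤ 5.
We prove 5 | 2·2^n + 3·7^n for all n ≥ 1 by induction on n.
For the base case n = 1: h(1) = 25 = 5·(5), so 5 | h(1).
For the inductive step, assume it holds for an arbitrary j ≥ 1, i.e. 5 | h(j). Then
h(j+1) − 7·h(j) = (2·2^(j+1) + 3·7^(j+1)) − 7·(2·2^j + 3·7^j) = (2)·2^j·(2 − 7) = (-10)·2^j. Since 5 | h(j) by the inductive hypothesis, 5 | 7·h(j); and 5 | -10 since -10 = 5·-2. Therefore 5 | h(j+1).
By the principle of mathematical induction, the result holds for all n ≥ 1.
Therefore the largest such d is 5.

d = 5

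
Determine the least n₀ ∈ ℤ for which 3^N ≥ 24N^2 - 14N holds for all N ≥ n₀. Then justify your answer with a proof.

At N = 6: 729 < 780, so the inequality fails and n₀ ≥ 7. We prove 3^N ≥ 24N^2 - 14N for all N ≥ 7.
For the base case N = 7: 3^N = 2187 and 24N^2 - 14N = 1078, so 2187 ≥ 1078.
Inductive step: assume the claim holds for N = k, so 3^k ≥ 24k^2 - 14k.
Then 3^(k + 1) = 3·(3^k) ≥ 3·(24k^2 - 14k).
Also, for k ≥ 7 we have 3·(24k^2 - 14k) ≥ 24(k+1)^2 - 14(k+1), since 3·(24k^2 - 14k) − (24(k+1)^2 - 14(k+1)) = 48k^2 - 76k - 10, which is nonnegative for all k ≥ 7.
Combining, 3^(k + 1) ≥ 24(k+1)^2 - 14(k+1).
Hence, by induction on N, the claim holds for every N ≥ 7.
Hence the smallest such n₀ is 7.

n₀ = 7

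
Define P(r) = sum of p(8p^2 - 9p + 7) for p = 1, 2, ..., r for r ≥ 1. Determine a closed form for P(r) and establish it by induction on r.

We claim P(r) = r(r + 1)(2r^2 - r + 2) for all r ≥ 1.
Base case (r = 1): P(1) = 6, and the closed form gives 6. They agree.
Inductive step: suppose the statement holds for some p ≥ 1, so P(p) = p(2p^3 + p^2 + p + 2).
Then P(p+1) = P(p) + (8p^3 + 15p^2 + 13p + 6) = (p(2p^3 + p^2 + p + 2)) + (8p^3 + 15p^2 + 13p + 6).
Simplifying, P(p+1) = (p + 1)(p + 2)(2p^2 + 3p + 3) = (p+1)((p+1) + 1)(2(p+1)^2 - (p+1) + 2),
which is the closed form with r = p+1.
This completes the induction.

P(r) = r(r + 1)(2r^2 - r + 2)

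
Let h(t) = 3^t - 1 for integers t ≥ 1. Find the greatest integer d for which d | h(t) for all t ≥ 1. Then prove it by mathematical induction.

Computing the first values: h(1) = 2 and h(2) = 8; gcd(2, 8) = 2, so d ≤ 2.
We prove 2 | 3^t - 1 for all t ≥ 1 by induction on t.
For the base case t = 1: h(1) = 2 = 2·(1), so 2 | h(1).
Suppose the result is true for t = p, i.e. 2 | h(p). Then
3^{p+1} − 1^{p+1} = 3·3^p − 1·1^p = 3·(3^p − 1^p) + (2)·1^p. The first term is divisible by 2 by the inductive hypothesis, and the second term (2)·1^p is divisible by 2 since 2 | 2. Hence 2 | h(p+1).
By the principle of mathematical induction, the result holds for all t ≥ 1.
Therefore the largest such d is 2.

d = 2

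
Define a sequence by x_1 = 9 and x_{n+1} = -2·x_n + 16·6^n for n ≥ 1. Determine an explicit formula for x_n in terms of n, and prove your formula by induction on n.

Computing the first terms: x_1 = 9, x_2 = 78, x_3 = 420. This suggests x_n = -3(-2)^(n - 1) + 2·6^n.
Base case (n = 1): the formula gives 9 = 9 = x_1.
Inductive step: suppose the statement holds for some i ≥ 1, so x_i = -3(-2)^(i - 1) + 2·6^i.
Then x_{i+1} = -2·x_i + 16·6^i = -2·(-3(-2)^(i - 1) + 2·6^i) + 16·6^i = -3(-2)^i + 2·6^(i + 1) = -3(-2)^((i+1) - 1) + 2·6^(i+1),
which is the claimed formula at n = i+1.
Hence, by induction on n, the claim holds for every n ≥ 1.

x_n = -3(-2)^(n - 1) + 2·6^n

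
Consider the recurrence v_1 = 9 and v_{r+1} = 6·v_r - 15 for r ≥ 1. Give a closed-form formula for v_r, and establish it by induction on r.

Computing the first terms: v_1 = 9, v_2 = 39, v_3 = 219. This suggests v_r = 6^r + 3.
For the base case r = 1: the formula gives 9 = 9 = v_1.
Inductive step: assume the claim holds for r = k, so v_k = 6^k + 3.
Then v_{k+1} = 6·v_k - 15 = 6·(6^k + 3) - 15 = 6^(k + 1) + 3,
which is the claimed formula at r = k+1.
By the principle of mathematical induction, the result holds for all r ≥ 1.

v_r = 6^r + 3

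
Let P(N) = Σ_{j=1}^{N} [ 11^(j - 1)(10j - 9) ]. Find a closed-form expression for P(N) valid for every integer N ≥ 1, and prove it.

P(N) = 11^N(N - 1) + 1

We claim P(N) = 11^N(N - 1) + 1 for all N ≥ 1.
For the base case N = 1: P(1) = 1, and the closed form gives 1. They agree.
Inductive step: assume the claim holds for N = j, so P(j) = 11^j(j - 1) + 1.
Then P(j+1) = P(j) + (11^j(10j + 1)) = (11^j(j - 1) + 1) + (11^j(10j + 1)).
Simplifying, P(j+1) = 11^(j + 1)j + 1 = 11^(j+1)((j+1) - 1) + 1,
which is the closed form with N = j+1.
By the principle of mathematical induction, the result holds for all N ≥ 1.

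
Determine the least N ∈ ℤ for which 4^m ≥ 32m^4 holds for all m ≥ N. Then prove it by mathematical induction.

At m = 8: 65536 < 131072, so the inequality fails and N ≥ 9. We prove 4^m ≥ 32m^4 for all m ≥ 9.
For the base case m = 9: 4^m = 262144 and 32m^4 = 209952, so 262144 ≥ 209952.
Suppose the result is true for m = p, so 4^p ≥ 32p^4.
Then 4^(p + 1) = 4·(4^p) ≥ 4·(32p^4).
Also, for p ≥ 9 we have 4·(32p^4) ≥ 32(p+1)^4, since 4 ≥ (1 + 1/p)^4 for all p ≥ 9.
Combining, 4^(p + 1) ≥ 32(p+1)^4.
By the principle of mathematical induction, the result holds for all m ≥ 9.
Hence the smallest such N is 9.

N = 9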